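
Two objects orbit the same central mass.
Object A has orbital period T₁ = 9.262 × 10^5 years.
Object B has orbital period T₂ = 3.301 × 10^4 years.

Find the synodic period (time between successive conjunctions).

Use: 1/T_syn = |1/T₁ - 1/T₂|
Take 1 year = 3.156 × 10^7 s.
T₁ = 9.262 × 10^5 years = 2.92309 × 10^13 s
T₂ = 3.301 × 10^4 years = 1.0418 × 10^12 s
1/T₁ = 3.42104 × 10^-14 s⁻¹
1/T₂ = 9.59881 × 10^-13 s⁻¹
|1/T₁ − 1/T₂| = 9.25671 × 10^-13 s⁻¹
T_syn = 1 / |1/T₁ − 1/T₂| = 1.0803 × 10^12 s ≈ 3.423 × 10^4 years

Final answer: T_syn = 3.423 × 10^4 years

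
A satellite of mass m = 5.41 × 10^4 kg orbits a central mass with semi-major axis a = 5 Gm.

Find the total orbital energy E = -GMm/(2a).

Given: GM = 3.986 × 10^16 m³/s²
a = 5 Gm = 5 × 10^9 m
GM = 3.986 × 10^16 m³/s²
2a = 1 × 10^10 m
GMm = 3.986 × 10^16 × 54100 = 2.15643 × 10^21 m³·kg/s²
E = −GMm/(2a) = -2.15643 × 10^11 J ≈ -215.6 GJ

Final answer: -215.6 GJ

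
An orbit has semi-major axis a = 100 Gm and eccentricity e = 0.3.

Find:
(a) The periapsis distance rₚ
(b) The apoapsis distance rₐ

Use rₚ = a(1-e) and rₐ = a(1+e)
a = 100 Gm = 1 × 10^11 m
e = 0.3:  1 − e = 0.7,  1 + e = 1.3
(a) rₚ = a(1 − e) = 1 × 10^11 m × 0.7 = 7 × 10^10 m ≈ 70 Gm
(b) rₐ = a(1 + e) = 1 × 10^11 m × 1.3 = 1.3 × 10^11 m ≈ 130 Gm

Final answer:
(a) rₚ = 70 Gm
(b) rₐ = 130 Gm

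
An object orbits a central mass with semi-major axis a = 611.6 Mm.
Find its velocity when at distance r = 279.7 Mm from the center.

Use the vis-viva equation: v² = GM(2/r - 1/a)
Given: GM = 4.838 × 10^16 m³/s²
a = 611.6 Mm = 6.116 × 10^8 m
r = 279.7 Mm = 2.797 × 10^8 m
GM = 4.838 × 10^16 m³/s²
2/r − 1/a = 7.15052 × 10^-9 − 1.63506 × 10^-9 = 5.51546 × 10^-9 m⁻¹
v² = GM (2/r − 1/a) = 2.66838 × 10^8 m²/s²
v = 16335.2 m/s ≈ 16.34 km/s

Final answer: 16.34 km/s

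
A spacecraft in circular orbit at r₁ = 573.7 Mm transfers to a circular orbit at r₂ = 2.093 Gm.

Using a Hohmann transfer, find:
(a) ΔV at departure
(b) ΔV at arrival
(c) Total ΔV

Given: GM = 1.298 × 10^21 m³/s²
r₁ = 573.7 Mm = 5.737 × 10^8 m
r₂ = 2.093 Gm = 2.093 × 10^9 m
GM = 1.298 × 10^21 m³/s²
Transfer ellipse: a_t = (r₁ + r₂)/2 = 1.33335 × 10^9 m
Circular speed at r₁: v₁ = √(GM/r₁) = 1.50416 × 10^6 m/s
Transfer speed at r₁ (periapsis): v₁ₜ = √(GM(2/r₁ − 1/a_t)) = 1.88455 × 10^6 m/s
(a) ΔV₁ = v₁ₜ − v₁ = 380386 m/s ≈ 380.4 km/s
Circular speed at r₂: v₂ = √(GM/r₂) = 787504 m/s
Transfer speed at r₂ (apoapsis): v₂ₜ = √(GM(2/r₂ − 1/a_t)) = 516563 m/s
(b) ΔV₂ = v₂ − v₂ₜ = 270941 m/s ≈ 270.9 km/s
(c) ΔV_total = ΔV₁ + ΔV₂ = 651327 m/s ≈ 651.3 km/s

Final answer:
(a) ΔV₁ = 380.4 km/s
(b) ΔV₂ = 270.9 km/s
(c) ΔV_total = 651.3 km/s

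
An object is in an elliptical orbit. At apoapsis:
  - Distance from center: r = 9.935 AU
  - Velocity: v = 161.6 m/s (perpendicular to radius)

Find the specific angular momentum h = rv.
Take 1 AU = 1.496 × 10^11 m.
r = 9.935 AU = 1.48628 × 10^12 m
v = 161.6 m/s
h = rv = 1.48628 × 10^12 × 161.6 = 2.40182 × 10^14 m²/s ≈ 2.402 × 10^14 m²/s

Final answer: h = 2.402 × 10^14 m²/s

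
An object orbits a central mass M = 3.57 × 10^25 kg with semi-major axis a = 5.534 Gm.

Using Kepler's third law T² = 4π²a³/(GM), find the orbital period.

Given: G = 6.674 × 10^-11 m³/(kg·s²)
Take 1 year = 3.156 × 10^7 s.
M = 3.57 × 10^25 kg
GM = G × M = 6.674 × 10^-11 × 3.57 × 10^25 = 2.38262 × 10^15 m³/s²
a = 5.534 Gm = 5.534 × 10^9 m
a³ = 1.6948 × 10^29 m³
T = 2π √(a³/GM) = 2π √((1.6948 × 10^29) / (2.38262 × 10^15)) = 2π × 8.43396 × 10^6 s
T = 5.29921 × 10^7 s ≈ 1.679 years

Final answer: 1.679 years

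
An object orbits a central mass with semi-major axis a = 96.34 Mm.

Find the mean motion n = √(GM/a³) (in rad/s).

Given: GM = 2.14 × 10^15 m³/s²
a = 96.34 Mm = 9.634 × 10^7 m
GM = 2.14 × 10^15 m³/s²
a³ = 8.9417 × 10^23 m³
GM/a³ = (2.14 × 10^15) / (8.9417 × 10^23) = 2.39328 × 10^-9 s⁻²
n = √(GM/a³) = 4.89212 × 10^-5 rad/s ≈ 4.892 × 10^-5 rad/s

Final answer: n = 4.892 × 10^-5 rad/s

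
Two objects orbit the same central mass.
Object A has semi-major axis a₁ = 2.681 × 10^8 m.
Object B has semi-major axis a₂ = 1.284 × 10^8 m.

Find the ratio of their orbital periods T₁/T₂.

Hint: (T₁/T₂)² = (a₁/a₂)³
a₁ = 2.681 × 10^8 m
a₂ = 1.284 × 10^8 m
a₁/a₂ = 2.08801
T₁/T₂ = (a₁/a₂)^(3/2) = (2.08801)^1.5 = 3.01716

Final answer: T₁/T₂ = 3.017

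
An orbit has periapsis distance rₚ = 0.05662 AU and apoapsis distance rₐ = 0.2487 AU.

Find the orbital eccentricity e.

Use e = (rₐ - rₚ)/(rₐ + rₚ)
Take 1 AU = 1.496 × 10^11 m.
rₚ = 0.05662 AU = 8.47035 × 10^9 m
rₐ = 0.2487 AU = 3.72055 × 10^10 m
rₐ − rₚ = 2.87352 × 10^10 m
rₐ + rₚ = 4.56759 × 10^10 m
e = (rₐ − rₚ)/(rₐ + rₚ) = 0.62911

Final answer: e = 0.6291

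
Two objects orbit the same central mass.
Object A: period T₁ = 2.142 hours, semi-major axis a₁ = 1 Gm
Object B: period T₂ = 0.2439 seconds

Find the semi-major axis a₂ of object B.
T₁ = 2.142 hours = 7711.2 s
T₂ = 0.2439 seconds
a₁ = 1 Gm = 1 × 10^9 m
Kepler's third law: (T₂/T₁)² = (a₂/a₁)³  ⇒  a₂ = a₁ (T₂/T₁)^(2/3)
T₂/T₁ = 3.16293 × 10^-5
(T₂/T₁)^(2/3) = 0.00100014
a₂ = 1 × 10^9 m × 0.00100014 = 1.00014 × 10^6 m ≈ 1 Mm

Final answer: a₂ = 1 Mm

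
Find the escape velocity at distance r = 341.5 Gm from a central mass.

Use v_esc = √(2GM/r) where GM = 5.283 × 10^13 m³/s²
r = 341.5 Gm = 3.415 × 10^11 m
GM = 5.283 × 10^13 m³/s²
2GM/r = 2 × (5.283 × 10^13) / (3.415 × 10^11) = 309.4 m²/s²
v_esc = √(2GM/r) = 17.5898 m/s ≈ 17.59 m/s

Final answer: 17.59 m/s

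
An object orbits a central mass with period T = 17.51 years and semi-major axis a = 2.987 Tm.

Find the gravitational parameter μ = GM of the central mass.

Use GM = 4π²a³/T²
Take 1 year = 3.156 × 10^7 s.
T = 17.51 years = 5.52616 × 10^8 s
a = 2.987 Tm = 2.987 × 10^12 m
a³ = 2.66505 × 10^37 m³
T² = 3.05384 × 10^17 s²
GM = 4π² × (2.66505 × 10^37) / (3.05384 × 10^17) = 3.44524 × 10^21 m³/s²
GM ≈ 3.445 × 10^21 m³/s²

Final answer: GM = 3.445 × 10^21 m³/s²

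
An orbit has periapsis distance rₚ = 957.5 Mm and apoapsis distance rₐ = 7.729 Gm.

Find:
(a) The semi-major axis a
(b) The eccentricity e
rₚ = 957.5 Mm = 9.575 × 10^8 m
rₐ = 7.729 Gm = 7.729 × 10^9 m
(a) a = (rₚ + rₐ)/2 = 4.34325 × 10^9 m ≈ 4.343 Gm
(b) e = (rₐ − rₚ)/(rₐ + rₚ) = (6.7715 × 10^9) / (8.6865 × 10^9) = 0.779543

Final answer:
(a) a = 4.343 Gm
(b) e = 0.7795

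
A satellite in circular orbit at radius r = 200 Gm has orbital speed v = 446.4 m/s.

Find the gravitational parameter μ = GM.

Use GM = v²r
r = 200 Gm = 2 × 10^11 m
v = 446.4 m/s
v² = 199273 m²/s²
GM = v²r = 199273 × 2 × 10^11 = 3.98546 × 10^16 m³/s²
GM ≈ 3.985 × 10^16 m³/s²

Final answer: GM = 3.985 × 10^16 m³/s²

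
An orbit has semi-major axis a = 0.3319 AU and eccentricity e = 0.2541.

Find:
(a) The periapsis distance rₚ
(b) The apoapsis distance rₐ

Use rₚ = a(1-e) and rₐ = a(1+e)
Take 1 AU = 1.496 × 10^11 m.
a = 0.3319 AU = 4.96522 × 10^10 m
e = 0.2541:  1 − e = 0.7459,  1 + e = 1.2541
(a) rₚ = a(1 − e) = 4.96522 × 10^10 m × 0.7459 = 3.70356 × 10^10 m ≈ 0.2476 AU
(b) rₐ = a(1 + e) = 4.96522 × 10^10 m × 1.2541 = 6.22689 × 10^10 m ≈ 0.4162 AU

Final answer:
(a) rₚ = 0.2476 AU
(b) rₐ = 0.4162 AU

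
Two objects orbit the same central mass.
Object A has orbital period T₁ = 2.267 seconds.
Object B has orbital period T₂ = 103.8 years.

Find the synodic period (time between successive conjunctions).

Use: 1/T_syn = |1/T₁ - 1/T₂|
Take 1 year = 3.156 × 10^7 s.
T₁ = 2.267 seconds
T₂ = 103.8 years = 3.27593 × 10^9 s
1/T₁ = 0.441112 s⁻¹
1/T₂ = 3.05257 × 10^-10 s⁻¹
|1/T₁ − 1/T₂| = 0.441112 s⁻¹
T_syn = 1 / |1/T₁ − 1/T₂| = 2.267 s ≈ 2.267 seconds

Final answer: T_syn = 2.267 seconds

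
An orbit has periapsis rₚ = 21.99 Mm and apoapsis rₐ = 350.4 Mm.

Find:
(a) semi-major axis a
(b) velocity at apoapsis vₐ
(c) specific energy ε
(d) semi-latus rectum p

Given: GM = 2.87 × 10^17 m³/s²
rₚ = 21.99 Mm = 2.199 × 10^7 m
rₐ = 350.4 Mm = 3.504 × 10^8 m
GM = 2.87 × 10^17 m³/s²
a = (rₚ + rₐ)/2 = 1.86195 × 10^8 m
e = (rₐ − rₚ)/(rₐ + rₚ) = (3.2841 × 10^8) / (3.7239 × 10^8) = 0.881898
(a) a = 1.86195 × 10^8 m ≈ 186.2 Mm
(b) vₐ² = GM (2/rₐ − 1/a) = 2.87 × 10^17 × (5.70776 × 10^-9 − 5.37071 × 10^-9) = 9.67331 × 10^7 m²/s²;  vₐ = 9835.3 m/s ≈ 9.835 km/s
(c) 2a = 3.7239 × 10^8 m;  ε = −GM/(2a) = -7.70697 × 10^8 J/kg ≈ -770.7 MJ/kg
(d) 1 − e² = 0.222256;  p = a(1 − e²) = 1.86195 × 10^8 × 0.222256 = 4.13829 × 10^7 m ≈ 41.38 Mm

Final answer:
(a) semi-major axis a = 186.2 Mm
(b) velocity at apoapsis vₐ = 9.835 km/s
(c) specific energy ε = -770.7 MJ/kg
(d) semi-latus rectum p = 41.38 Mm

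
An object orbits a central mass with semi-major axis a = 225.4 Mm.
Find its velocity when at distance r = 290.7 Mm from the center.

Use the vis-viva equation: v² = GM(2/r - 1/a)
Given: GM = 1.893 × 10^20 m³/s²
a = 225.4 Mm = 2.254 × 10^8 m
r = 290.7 Mm = 2.907 × 10^8 m
GM = 1.893 × 10^20 m³/s²
2/r − 1/a = 6.87994 × 10^-9 − 4.43656 × 10^-9 = 2.44339 × 10^-9 m⁻¹
v² = GM (2/r − 1/a) = 4.62533 × 10^11 m²/s²
v = 680098 m/s ≈ 680.1 km/s

Final answer: 680.1 km/s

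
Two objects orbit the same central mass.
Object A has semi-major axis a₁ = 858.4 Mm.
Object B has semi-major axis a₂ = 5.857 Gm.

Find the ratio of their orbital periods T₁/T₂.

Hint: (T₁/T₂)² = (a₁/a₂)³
a₁ = 858.4 Mm = 8.584 × 10^8 m
a₂ = 5.857 Gm = 5.857 × 10^9 m
a₁/a₂ = 0.14656
T₁/T₂ = (a₁/a₂)^(3/2) = (0.14656)^1.5 = 0.0561076

Final answer: T₁/T₂ = 0.05611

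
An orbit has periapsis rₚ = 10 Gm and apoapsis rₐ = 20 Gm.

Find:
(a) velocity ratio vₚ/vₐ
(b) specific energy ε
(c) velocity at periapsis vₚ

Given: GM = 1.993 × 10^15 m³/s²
rₚ = 10 Gm = 1 × 10^10 m
rₐ = 20 Gm = 2 × 10^10 m
GM = 1.993 × 10^15 m³/s²
a = (rₚ + rₐ)/2 = 1.5 × 10^10 m
e = (rₐ − rₚ)/(rₐ + rₚ) = (1 × 10^10) / (3 × 10^10) = 0.333333
(a) vₚ/vₐ = rₐ/rₚ (angular momentum) = (2 × 10^10) / (1 × 10^10) = 2 ≈ 2
(b) 2a = 3 × 10^10 m;  ε = −GM/(2a) = -66433.3 J/kg ≈ -66.43 kJ/kg
(c) vₚ² = GM (2/rₚ − 1/a) = 1.993 × 10^15 × (2 × 10^-10 − 6.66667 × 10^-11) = 265733 m²/s²;  vₚ = 515.493 m/s ≈ 515.5 m/s

Final answer:
(a) velocity ratio vₚ/vₐ = 2
(b) specific energy ε = -66.43 kJ/kg
(c) velocity at periapsis vₚ = 515.5 m/s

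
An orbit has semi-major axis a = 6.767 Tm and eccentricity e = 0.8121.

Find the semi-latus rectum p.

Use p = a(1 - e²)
a = 6.767 Tm = 6.767 × 10^12 m
e = 0.8121,  e² = 0.659506,  1 − e² = 0.340494
p = a(1 − e²) = 6.767 × 10^12 m × 0.340494 = 2.30412 × 10^12 m ≈ 2.304 Tm

Final answer: p = 2.304 Tm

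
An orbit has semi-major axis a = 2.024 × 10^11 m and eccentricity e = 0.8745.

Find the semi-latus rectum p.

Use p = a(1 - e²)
a = 2.024 × 10^11 m
e = 0.8745,  e² = 0.76475,  1 − e² = 0.23525
p = a(1 − e²) = 2.024 × 10^11 m × 0.23525 = 4.76145 × 10^10 m ≈ 4.761 × 10^10 m

Final answer: p = 4.761 × 10^10 m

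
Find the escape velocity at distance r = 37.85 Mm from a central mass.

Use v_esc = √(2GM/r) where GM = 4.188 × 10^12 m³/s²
r = 37.85 Mm = 3.785 × 10^7 m
GM = 4.188 × 10^12 m³/s²
2GM/r = 2 × (4.188 × 10^12) / (3.785 × 10^7) = 221295 m²/s²
v_esc = √(2GM/r) = 470.42 m/s ≈ 470.4 m/s

Final answer: 470.4 m/s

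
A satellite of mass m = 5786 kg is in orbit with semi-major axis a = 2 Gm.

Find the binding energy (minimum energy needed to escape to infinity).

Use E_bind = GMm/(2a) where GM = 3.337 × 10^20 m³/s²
a = 2 Gm = 2 × 10^9 m
GM = 3.337 × 10^20 m³/s²
m = 5786 kg
GMm = 3.337 × 10^20 × 5786 = 1.93079 × 10^24 m³·kg/s²
2a = 4 × 10^9 m
E_bind = GMm/(2a) = 4.82697 × 10^14 J ≈ 482.7 TJ

Final answer: 482.7 TJ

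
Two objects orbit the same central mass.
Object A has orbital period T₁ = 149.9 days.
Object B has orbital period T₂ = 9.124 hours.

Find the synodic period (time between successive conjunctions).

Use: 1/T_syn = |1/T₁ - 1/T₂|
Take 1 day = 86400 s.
T₁ = 149.9 days = 1.29514 × 10^7 s
T₂ = 9.124 hours = 32846.4 s
1/T₁ = 7.7212 × 10^-8 s⁻¹
1/T₂ = 3.04447 × 10^-5 s⁻¹
|1/T₁ − 1/T₂| = 3.03675 × 10^-5 s⁻¹
T_syn = 1 / |1/T₁ − 1/T₂| = 32929.9 s ≈ 9.147 hours

Final answer: T_syn = 9.147 hours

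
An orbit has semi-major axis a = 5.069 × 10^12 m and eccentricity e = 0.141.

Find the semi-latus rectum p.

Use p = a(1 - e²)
a = 5.069 × 10^12 m
e = 0.141,  e² = 0.019881,  1 − e² = 0.980119
p = a(1 − e²) = 5.069 × 10^12 m × 0.980119 = 4.96822 × 10^12 m ≈ 4.968 × 10^12 m

Final answer: p = 4.968 × 10^12 m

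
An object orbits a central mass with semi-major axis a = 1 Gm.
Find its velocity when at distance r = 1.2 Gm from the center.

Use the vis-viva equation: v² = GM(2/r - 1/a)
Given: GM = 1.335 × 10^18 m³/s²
a = 1 Gm = 1 × 10^9 m
r = 1.2 Gm = 1.2 × 10^9 m
GM = 1.335 × 10^18 m³/s²
2/r − 1/a = 1.66667 × 10^-9 − 1 × 10^-9 = 6.66667 × 10^-10 m⁻¹
v² = GM (2/r − 1/a) = 8.9 × 10^8 m²/s²
v = 29832.9 m/s ≈ 29.83 km/s

Final answer: 29.83 km/s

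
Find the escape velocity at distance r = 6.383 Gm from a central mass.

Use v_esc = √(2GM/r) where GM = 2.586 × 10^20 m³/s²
r = 6.383 Gm = 6.383 × 10^9 m
GM = 2.586 × 10^20 m³/s²
2GM/r = 2 × (2.586 × 10^20) / (6.383 × 10^9) = 8.10277 × 10^10 m²/s²
v_esc = √(2GM/r) = 284654 m/s ≈ 284.7 km/s

Final answer: 284.7 km/s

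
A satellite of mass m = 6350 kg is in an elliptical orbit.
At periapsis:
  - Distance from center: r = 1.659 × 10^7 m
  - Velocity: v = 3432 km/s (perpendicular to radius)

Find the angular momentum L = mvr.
r = 1.659 × 10^7 m
v = 3432 km/s = 3.432 × 10^6 m/s
vr = 3.432 × 10^6 × 1.659 × 10^7 = 5.69369 × 10^13 m²/s
L = m × vr = 6350 × 5.69369 × 10^13 = 3.61549 × 10^17 kg·m²/s ≈ 3.615 × 10^17 kg·m²/s

Final answer: L = 3.615 × 10^17 kg·m²/s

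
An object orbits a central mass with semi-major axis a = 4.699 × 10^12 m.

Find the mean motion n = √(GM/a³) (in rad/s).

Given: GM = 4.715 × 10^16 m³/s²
a = 4.699 × 10^12 m
GM = 4.715 × 10^16 m³/s²
a³ = 1.03757 × 10^38 m³
GM/a³ = (4.715 × 10^16) / (1.03757 × 10^38) = 4.54428 × 10^-22 s⁻²
n = √(GM/a³) = 2.13173 × 10^-11 rad/s ≈ 2.132 × 10^-11 rad/s

Final answer: n = 2.132 × 10^-11 rad/s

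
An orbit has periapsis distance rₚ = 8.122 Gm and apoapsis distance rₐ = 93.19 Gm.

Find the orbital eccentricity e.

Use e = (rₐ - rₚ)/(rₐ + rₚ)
rₚ = 8.122 Gm = 8.122 × 10^9 m
rₐ = 93.19 Gm = 9.319 × 10^10 m
rₐ − rₚ = 8.5068 × 10^10 m
rₐ + rₚ = 1.01312 × 10^11 m
e = (rₐ − rₚ)/(rₐ + rₚ) = 0.839664

Final answer: e = 0.8397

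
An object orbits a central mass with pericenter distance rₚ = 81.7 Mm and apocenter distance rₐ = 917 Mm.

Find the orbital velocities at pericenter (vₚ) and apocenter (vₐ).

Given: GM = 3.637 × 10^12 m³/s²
rₚ = 81.7 Mm = 8.17 × 10^7 m
rₐ = 917 Mm = 9.17 × 10^8 m
GM = 3.637 × 10^12 m³/s²
a = (rₚ + rₐ)/2 = 4.9935 × 10^8 m
Vis-viva: v² = GM (2/r − 1/a)
vₚ² = 3.637 × 10^12 × (2.44798 × 10^-8 − 2.0026 × 10^-9) = 81749.6 m²/s²
vₚ = 285.919 m/s ≈ 285.9 m/s
vₐ² = 3.637 × 10^12 × (2.18103 × 10^-9 − 2.0026 × 10^-9) = 648.92 m²/s²
vₐ = 25.4739 m/s ≈ 25.47 m/s

Final answer: vₚ = 285.9 m/s, vₐ = 25.47 m/s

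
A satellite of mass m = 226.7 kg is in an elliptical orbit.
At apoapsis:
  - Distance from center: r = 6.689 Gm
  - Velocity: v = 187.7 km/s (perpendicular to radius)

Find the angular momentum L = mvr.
r = 6.689 Gm = 6.689 × 10^9 m
v = 187.7 km/s = 187700 m/s
vr = 187700 × 6.689 × 10^9 = 1.25553 × 10^15 m²/s
L = m × vr = 226.7 × 1.25553 × 10^15 = 2.84628 × 10^17 kg·m²/s ≈ 2.846 × 10^17 kg·m²/s

Final answer: L = 2.846 × 10^17 kg·m²/s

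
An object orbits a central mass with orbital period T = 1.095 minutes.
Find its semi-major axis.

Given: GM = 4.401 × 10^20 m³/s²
T = 1.095 minutes = 65.7 s
GM = 4.401 × 10^20 m³/s²
Kepler's third law: a³ = GM T² / (4π²)
T² = 4316.49 s²
a³ = (4.401 × 10^20) × 4316.49 / (4π²) = 4.81196 × 10^22 m³
a = (a³)^(1/3) = 3.63726 × 10^7 m ≈ 36.37 Mm

Final answer: 36.37 Mm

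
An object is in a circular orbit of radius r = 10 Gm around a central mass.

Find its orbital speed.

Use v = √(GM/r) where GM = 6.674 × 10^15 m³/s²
r = 10 Gm = 1 × 10^10 m
GM = 6.674 × 10^15 m³/s²
GM/r = (6.674 × 10^15) / (1 × 10^10) = 667400 m²/s²
v = √(GM/r) = 816.946 m/s ≈ 816.9 m/s

Final answer: 816.9 m/s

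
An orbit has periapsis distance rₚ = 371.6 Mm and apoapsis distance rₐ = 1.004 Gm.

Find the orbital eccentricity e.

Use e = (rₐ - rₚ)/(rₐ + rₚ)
rₚ = 371.6 Mm = 3.716 × 10^8 m
rₐ = 1.004 Gm = 1.004 × 10^9 m
rₐ − rₚ = 6.324 × 10^8 m
rₐ + rₚ = 1.3756 × 10^9 m
e = (rₐ − rₚ)/(rₐ + rₚ) = 0.459727

Final answer: e = 0.4597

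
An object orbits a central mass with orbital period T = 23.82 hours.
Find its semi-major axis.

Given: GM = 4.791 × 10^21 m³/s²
T = 23.82 hours = 85752 s
GM = 4.791 × 10^21 m³/s²
Kepler's third law: a³ = GM T² / (4π²)
T² = 7.35341 × 10^9 s²
a³ = (4.791 × 10^21) × (7.35341 × 10^9) / (4π²) = 8.92391 × 10^29 m³
a = (a³)^(1/3) = 9.62761 × 10^9 m ≈ 9.628 × 10^9 m

Final answer: 9.628 × 10^9 m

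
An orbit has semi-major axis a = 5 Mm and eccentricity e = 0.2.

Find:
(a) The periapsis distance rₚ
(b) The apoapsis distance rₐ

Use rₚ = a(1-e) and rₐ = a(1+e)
a = 5 Mm = 5 × 10^6 m
e = 0.2:  1 − e = 0.8,  1 + e = 1.2
(a) rₚ = a(1 − e) = 5 × 10^6 m × 0.8 = 4 × 10^6 m ≈ 4 Mm
(b) rₐ = a(1 + e) = 5 × 10^6 m × 1.2 = 6 × 10^6 m ≈ 6 Mm

Final answer:
(a) rₚ = 4 Mm
(b) rₐ = 6 Mm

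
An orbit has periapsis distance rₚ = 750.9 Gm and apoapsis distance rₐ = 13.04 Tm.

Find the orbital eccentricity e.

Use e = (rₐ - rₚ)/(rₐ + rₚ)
rₚ = 750.9 Gm = 7.509 × 10^11 m
rₐ = 13.04 Tm = 1.304 × 10^13 m
rₐ − rₚ = 1.22891 × 10^13 m
rₐ + rₚ = 1.37909 × 10^13 m
e = (rₐ − rₚ)/(rₐ + rₚ) = 0.891102

Final answer: e = 0.8911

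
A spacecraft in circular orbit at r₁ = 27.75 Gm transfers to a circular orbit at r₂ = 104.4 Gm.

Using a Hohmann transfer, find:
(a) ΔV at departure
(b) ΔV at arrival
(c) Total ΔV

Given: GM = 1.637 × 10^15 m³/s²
r₁ = 27.75 Gm = 2.775 × 10^10 m
r₂ = 104.4 Gm = 1.044 × 10^11 m
GM = 1.637 × 10^15 m³/s²
Transfer ellipse: a_t = (r₁ + r₂)/2 = 6.6075 × 10^10 m
Circular speed at r₁: v₁ = √(GM/r₁) = 242.881 m/s
Transfer speed at r₁ (periapsis): v₁ₜ = √(GM(2/r₁ − 1/a_t)) = 305.298 m/s
(a) ΔV₁ = v₁ₜ − v₁ = 62.4178 m/s ≈ 62.42 m/s
Circular speed at r₂: v₂ = √(GM/r₂) = 125.22 m/s
Transfer speed at r₂ (apoapsis): v₂ₜ = √(GM(2/r₂ − 1/a_t)) = 81.1497 m/s
(b) ΔV₂ = v₂ − v₂ₜ = 44.0704 m/s ≈ 44.07 m/s
(c) ΔV_total = ΔV₁ + ΔV₂ = 106.488 m/s ≈ 106.5 m/s

Final answer:
(a) ΔV₁ = 62.42 m/s
(b) ΔV₂ = 44.07 m/s
(c) ΔV_total = 106.5 m/s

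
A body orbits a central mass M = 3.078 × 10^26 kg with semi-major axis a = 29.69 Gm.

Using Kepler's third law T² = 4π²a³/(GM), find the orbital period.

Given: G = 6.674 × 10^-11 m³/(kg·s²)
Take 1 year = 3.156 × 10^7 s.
M = 3.078 × 10^26 kg
GM = G × M = 6.674 × 10^-11 × 3.078 × 10^26 = 2.05426 × 10^16 m³/s²
a = 29.69 Gm = 2.969 × 10^10 m
a³ = 2.61716 × 10^31 m³
T = 2π √(a³/GM) = 2π √((2.61716 × 10^31) / (2.05426 × 10^16)) = 2π × 3.56934 × 10^7 s
T = 2.24268 × 10^8 s ≈ 7.106 years

Final answer: 7.106 years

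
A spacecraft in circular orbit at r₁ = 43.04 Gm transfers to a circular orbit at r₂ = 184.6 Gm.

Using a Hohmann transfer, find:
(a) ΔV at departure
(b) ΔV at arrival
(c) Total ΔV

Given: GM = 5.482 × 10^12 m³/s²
r₁ = 43.04 Gm = 4.304 × 10^10 m
r₂ = 184.6 Gm = 1.846 × 10^11 m
GM = 5.482 × 10^12 m³/s²
Transfer ellipse: a_t = (r₁ + r₂)/2 = 1.1382 × 10^11 m
Circular speed at r₁: v₁ = √(GM/r₁) = 11.2858 m/s
Transfer speed at r₁ (periapsis): v₁ₜ = √(GM(2/r₁ − 1/a_t)) = 14.3728 m/s
(a) ΔV₁ = v₁ₜ − v₁ = 3.08693 m/s ≈ 3.087 m/s
Circular speed at r₂: v₂ = √(GM/r₂) = 5.44946 m/s
Transfer speed at r₂ (apoapsis): v₂ₜ = √(GM(2/r₂ − 1/a_t)) = 3.35105 m/s
(b) ΔV₂ = v₂ − v₂ₜ = 2.09842 m/s ≈ 2.098 m/s
(c) ΔV_total = ΔV₁ + ΔV₂ = 5.18534 m/s ≈ 5.185 m/s

Final answer:
(a) ΔV₁ = 3.087 m/s
(b) ΔV₂ = 2.098 m/s
(c) ΔV_total = 5.185 m/s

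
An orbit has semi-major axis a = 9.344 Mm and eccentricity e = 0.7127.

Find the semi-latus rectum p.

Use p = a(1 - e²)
a = 9.344 Mm = 9.344 × 10^6 m
e = 0.7127,  e² = 0.507941,  1 − e² = 0.492059
p = a(1 − e²) = 9.344 × 10^6 m × 0.492059 = 4.5978 × 10^6 m ≈ 4.598 Mm

Final answer: p = 4.598 Mm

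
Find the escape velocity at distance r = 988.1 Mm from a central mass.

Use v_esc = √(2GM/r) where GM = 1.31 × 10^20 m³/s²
r = 988.1 Mm = 9.881 × 10^8 m
GM = 1.31 × 10^20 m³/s²
2GM/r = 2 × (1.31 × 10^20) / (9.881 × 10^8) = 2.65155 × 10^11 m²/s²
v_esc = √(2GM/r) = 514932 m/s ≈ 514.9 km/s

Final answer: 514.9 km/s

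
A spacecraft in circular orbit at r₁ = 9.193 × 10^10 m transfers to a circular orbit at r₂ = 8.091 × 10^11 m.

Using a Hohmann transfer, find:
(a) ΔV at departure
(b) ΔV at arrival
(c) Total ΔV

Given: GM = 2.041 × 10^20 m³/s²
r₁ = 9.193 × 10^10 m
r₂ = 8.091 × 10^11 m
GM = 2.041 × 10^20 m³/s²
Transfer ellipse: a_t = (r₁ + r₂)/2 = 4.50515 × 10^11 m
Circular speed at r₁: v₁ = √(GM/r₁) = 47118.7 m/s
Transfer speed at r₁ (periapsis): v₁ₜ = √(GM(2/r₁ − 1/a_t)) = 63145.1 m/s
(a) ΔV₁ = v₁ₜ − v₁ = 16026.4 m/s ≈ 16.03 km/s
Circular speed at r₂: v₂ = √(GM/r₂) = 15882.6 m/s
Transfer speed at r₂ (apoapsis): v₂ₜ = √(GM(2/r₂ − 1/a_t)) = 7174.55 m/s
(b) ΔV₂ = v₂ − v₂ₜ = 8708.01 m/s ≈ 8.708 km/s
(c) ΔV_total = ΔV₁ + ΔV₂ = 24734.4 m/s ≈ 24.73 km/s

Final answer:
(a) ΔV₁ = 16.03 km/s
(b) ΔV₂ = 8.708 km/s
(c) ΔV_total = 24.73 km/s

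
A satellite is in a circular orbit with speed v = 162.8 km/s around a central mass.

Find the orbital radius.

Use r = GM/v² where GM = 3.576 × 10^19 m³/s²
v = 162.8 km/s = 162800 m/s
GM = 3.576 × 10^19 m³/s²
v² = 2.65038 × 10^10 m²/s²
r = GM/v² = (3.576 × 10^19) / (2.65038 × 10^10) = 1.34924 × 10^9 m ≈ 1.349 Gm

Final answer: 1.349 Gm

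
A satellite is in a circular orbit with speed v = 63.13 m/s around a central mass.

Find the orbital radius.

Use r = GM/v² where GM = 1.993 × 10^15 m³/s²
v = 63.13 m/s
GM = 1.993 × 10^15 m³/s²
v² = 3985.4 m²/s²
r = GM/v² = (1.993 × 10^15) / 3985.4 = 5.00076 × 10^11 m ≈ 500.1 Gm

Final answer: 500.1 Gm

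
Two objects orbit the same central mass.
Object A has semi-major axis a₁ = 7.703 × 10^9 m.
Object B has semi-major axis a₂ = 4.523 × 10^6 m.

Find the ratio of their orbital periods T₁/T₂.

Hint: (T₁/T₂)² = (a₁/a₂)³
a₁ = 7.703 × 10^9 m
a₂ = 4.523 × 10^6 m
a₁/a₂ = 1703.07
T₁/T₂ = (a₁/a₂)^(3/2) = (1703.07)^1.5 = 70282.9

Final answer: T₁/T₂ = 7.028 × 10^4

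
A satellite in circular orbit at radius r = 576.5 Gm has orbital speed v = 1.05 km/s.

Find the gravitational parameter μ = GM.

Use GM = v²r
r = 576.5 Gm = 5.765 × 10^11 m
v = 1.05 km/s = 1050 m/s
v² = 1.1025 × 10^6 m²/s²
GM = v²r = 1.1025 × 10^6 × 5.765 × 10^11 = 6.35591 × 10^17 m³/s²
GM ≈ 6.356 × 10^17 m³/s²

Final answer: GM = 6.356 × 10^17 m³/s²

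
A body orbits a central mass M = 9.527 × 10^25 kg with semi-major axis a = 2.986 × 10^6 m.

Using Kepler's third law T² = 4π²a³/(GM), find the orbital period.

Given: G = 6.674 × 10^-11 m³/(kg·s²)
M = 9.527 × 10^25 kg
GM = G × M = 6.674 × 10^-11 × 9.527 × 10^25 = 6.35832 × 10^15 m³/s²
a = 2.986 × 10^6 m
a³ = 2.66238 × 10^19 m³
T = 2π √(a³/GM) = 2π √((2.66238 × 10^19) / (6.35832 × 10^15)) = 2π × 64.7088 s
T = 406.578 s ≈ 6.776 minutes

Final answer: 6.776 minutes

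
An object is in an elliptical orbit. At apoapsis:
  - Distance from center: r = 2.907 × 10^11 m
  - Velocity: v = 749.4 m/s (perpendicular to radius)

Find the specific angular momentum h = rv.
r = 2.907 × 10^11 m
v = 749.4 m/s
h = rv = 2.907 × 10^11 × 749.4 = 2.17851 × 10^14 m²/s ≈ 2.179 × 10^14 m²/s

Final answer: h = 2.179 × 10^14 m²/s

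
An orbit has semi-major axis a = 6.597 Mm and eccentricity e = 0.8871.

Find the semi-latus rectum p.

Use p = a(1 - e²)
a = 6.597 Mm = 6.597 × 10^6 m
e = 0.8871,  e² = 0.786946,  1 − e² = 0.213054
p = a(1 − e²) = 6.597 × 10^6 m × 0.213054 = 1.40551 × 10^6 m ≈ 1.406 Mm

Final answer: p = 1.406 Mm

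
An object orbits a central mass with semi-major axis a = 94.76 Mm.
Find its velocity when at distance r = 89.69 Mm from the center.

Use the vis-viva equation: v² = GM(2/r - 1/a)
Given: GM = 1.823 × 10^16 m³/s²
a = 94.76 Mm = 9.476 × 10^7 m
r = 89.69 Mm = 8.969 × 10^7 m
GM = 1.823 × 10^16 m³/s²
2/r − 1/a = 2.2299 × 10^-8 − 1.0553 × 10^-8 = 1.17461 × 10^-8 m⁻¹
v² = GM (2/r − 1/a) = 2.14131 × 10^8 m²/s²
v = 14633.2 m/s ≈ 14.63 km/s

Final answer: 14.63 km/s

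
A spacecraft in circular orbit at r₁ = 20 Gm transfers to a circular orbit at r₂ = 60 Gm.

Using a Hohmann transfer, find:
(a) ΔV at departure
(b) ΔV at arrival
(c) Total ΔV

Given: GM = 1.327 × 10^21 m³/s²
r₁ = 20 Gm = 2 × 10^10 m
r₂ = 60 Gm = 6 × 10^10 m
GM = 1.327 × 10^21 m³/s²
Transfer ellipse: a_t = (r₁ + r₂)/2 = 4 × 10^10 m
Circular speed at r₁: v₁ = √(GM/r₁) = 257585 m/s
Transfer speed at r₁ (periapsis): v₁ₜ = √(GM(2/r₁ − 1/a_t)) = 315476 m/s
(a) ΔV₁ = v₁ₜ − v₁ = 57890.9 m/s ≈ 57.89 km/s
Circular speed at r₂: v₂ = √(GM/r₂) = 148717 m/s
Transfer speed at r₂ (apoapsis): v₂ₜ = √(GM(2/r₂ − 1/a_t)) = 105159 m/s
(b) ΔV₂ = v₂ − v₂ₜ = 43558.1 m/s ≈ 43.56 km/s
(c) ΔV_total = ΔV₁ + ΔV₂ = 101449 m/s ≈ 101.4 km/s

Final answer:
(a) ΔV₁ = 57.89 km/s
(b) ΔV₂ = 43.56 km/s
(c) ΔV_total = 101.4 km/s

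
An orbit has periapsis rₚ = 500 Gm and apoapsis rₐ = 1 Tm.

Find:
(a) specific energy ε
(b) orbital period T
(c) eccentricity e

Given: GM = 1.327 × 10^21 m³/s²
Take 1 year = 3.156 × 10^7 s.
rₚ = 500 Gm = 5 × 10^11 m
rₐ = 1 Tm = 1 × 10^12 m
GM = 1.327 × 10^21 m³/s²
a = (rₚ + rₐ)/2 = 7.5 × 10^11 m
e = (rₐ − rₚ)/(rₐ + rₚ) = (5 × 10^11) / (1.5 × 10^12) = 0.333333
(a) 2a = 1.5 × 10^12 m;  ε = −GM/(2a) = -8.84667 × 10^8 J/kg ≈ -884.7 MJ/kg
(b) a³ = 4.21875 × 10^35 m³;  T = 2π √(a³/GM) = 2π × 1.78302 × 10^7 s = 1.12031 × 10^8 s ≈ 3.55 years
(c) e = 0.333333 ≈ 0.3333

Final answer:
(a) specific energy ε = -884.7 MJ/kg
(b) orbital period T = 3.55 years
(c) eccentricity e = 0.3333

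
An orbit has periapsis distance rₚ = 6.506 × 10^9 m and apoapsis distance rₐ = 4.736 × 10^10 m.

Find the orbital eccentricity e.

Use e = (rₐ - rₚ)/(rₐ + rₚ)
rₚ = 6.506 × 10^9 m
rₐ = 4.736 × 10^10 m
rₐ − rₚ = 4.0854 × 10^10 m
rₐ + rₚ = 5.3866 × 10^10 m
e = (rₐ − rₚ)/(rₐ + rₚ) = 0.758438

Final answer: e = 0.7584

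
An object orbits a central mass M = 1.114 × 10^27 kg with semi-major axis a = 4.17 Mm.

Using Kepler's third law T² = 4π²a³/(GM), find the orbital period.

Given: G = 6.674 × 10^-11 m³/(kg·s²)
M = 1.114 × 10^27 kg
GM = G × M = 6.674 × 10^-11 × 1.114 × 10^27 = 7.43484 × 10^16 m³/s²
a = 4.17 Mm = 4.17 × 10^6 m
a³ = 7.25117 × 10^19 m³
T = 2π √(a³/GM) = 2π √((7.25117 × 10^19) / (7.43484 × 10^16)) = 2π × 31.2297 s
T = 196.222 s ≈ 3.27 minutes

Final answer: 3.27 minutes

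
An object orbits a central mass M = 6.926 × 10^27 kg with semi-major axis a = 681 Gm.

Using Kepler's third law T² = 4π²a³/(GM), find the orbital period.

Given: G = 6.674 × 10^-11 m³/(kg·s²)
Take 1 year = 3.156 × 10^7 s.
M = 6.926 × 10^27 kg
GM = G × M = 6.674 × 10^-11 × 6.926 × 10^27 = 4.62241 × 10^17 m³/s²
a = 681 Gm = 6.81 × 10^11 m
a³ = 3.15821 × 10^35 m³
T = 2π √(a³/GM) = 2π √((3.15821 × 10^35) / (4.62241 × 10^17)) = 2π × 8.26583 × 10^8 s
T = 5.19357 × 10^9 s ≈ 164.6 years

Final answer: 164.6 years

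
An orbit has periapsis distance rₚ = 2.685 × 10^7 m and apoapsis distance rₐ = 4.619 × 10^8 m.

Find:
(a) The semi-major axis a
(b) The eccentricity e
rₚ = 2.685 × 10^7 m
rₐ = 4.619 × 10^8 m
(a) a = (rₚ + rₐ)/2 = 2.44375 × 10^8 m ≈ 2.444 × 10^8 m
(b) e = (rₐ − rₚ)/(rₐ + rₚ) = (4.3505 × 10^8) / (4.8875 × 10^8) = 0.890128

Final answer:
(a) a = 2.444 × 10^8 m
(b) e = 0.8901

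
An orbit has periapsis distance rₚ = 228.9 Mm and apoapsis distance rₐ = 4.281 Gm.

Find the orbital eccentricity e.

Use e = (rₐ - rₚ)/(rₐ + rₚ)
rₚ = 228.9 Mm = 2.289 × 10^8 m
rₐ = 4.281 Gm = 4.281 × 10^9 m
rₐ − rₚ = 4.0521 × 10^9 m
rₐ + rₚ = 4.5099 × 10^9 m
e = (rₐ − rₚ)/(rₐ + rₚ) = 0.89849

Final answer: e = 0.8985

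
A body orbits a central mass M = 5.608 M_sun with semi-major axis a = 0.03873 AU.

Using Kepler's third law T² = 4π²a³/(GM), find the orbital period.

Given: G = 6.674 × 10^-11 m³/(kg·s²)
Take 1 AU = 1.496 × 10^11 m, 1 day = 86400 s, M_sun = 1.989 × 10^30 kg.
M = 5.608 M_sun = 1.11543 × 10^31 kg
GM = G × M = 6.674 × 10^-11 × 1.11543 × 10^31 = 7.44439 × 10^20 m³/s²
a = 0.03873 AU = 5.79401 × 10^9 m
a³ = 1.94508 × 10^29 m³
T = 2π √(a³/GM) = 2π √((1.94508 × 10^29) / (7.44439 × 10^20)) = 2π × 16164.2 s
T = 101563 s ≈ 1.175 days

Final answer: 1.175 days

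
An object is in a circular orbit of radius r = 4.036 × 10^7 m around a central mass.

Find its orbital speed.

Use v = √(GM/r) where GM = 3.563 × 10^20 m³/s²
r = 4.036 × 10^7 m
GM = 3.563 × 10^20 m³/s²
GM/r = (3.563 × 10^20) / (4.036 × 10^7) = 8.82805 × 10^12 m²/s²
v = √(GM/r) = 2.9712 × 10^6 m/s ≈ 2971 km/s

Final answer: 2971 km/s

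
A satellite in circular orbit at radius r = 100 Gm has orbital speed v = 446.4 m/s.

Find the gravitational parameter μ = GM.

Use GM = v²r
r = 100 Gm = 1 × 10^11 m
v = 446.4 m/s
v² = 199273 m²/s²
GM = v²r = 199273 × 1 × 10^11 = 1.99273 × 10^16 m³/s²
GM ≈ 1.993 × 10^16 m³/s²

Final answer: GM = 1.993 × 10^16 m³/s²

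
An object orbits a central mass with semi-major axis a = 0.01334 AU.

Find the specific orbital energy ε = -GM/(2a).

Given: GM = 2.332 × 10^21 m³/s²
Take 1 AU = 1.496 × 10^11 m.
a = 0.01334 AU = 1.99566 × 10^9 m
GM = 2.332 × 10^21 m³/s²
2a = 3.99133 × 10^9 m
ε = −GM/(2a) = -5.84267 × 10^11 J/kg ≈ -584.3 GJ/kg

Final answer: -584.3 GJ/kg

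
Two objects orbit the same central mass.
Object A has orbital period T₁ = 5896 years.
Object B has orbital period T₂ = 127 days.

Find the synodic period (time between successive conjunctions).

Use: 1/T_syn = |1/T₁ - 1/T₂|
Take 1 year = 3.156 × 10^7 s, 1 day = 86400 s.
T₁ = 5896 years = 1.86078 × 10^11 s
T₂ = 127 days = 1.09728 × 10^7 s
1/T₁ = 5.3741 × 10^-12 s⁻¹
1/T₂ = 9.11344 × 10^-8 s⁻¹
|1/T₁ − 1/T₂| = 9.11291 × 10^-8 s⁻¹
T_syn = 1 / |1/T₁ − 1/T₂| = 1.09734 × 10^7 s ≈ 127 days

Final answer: T_syn = 127 days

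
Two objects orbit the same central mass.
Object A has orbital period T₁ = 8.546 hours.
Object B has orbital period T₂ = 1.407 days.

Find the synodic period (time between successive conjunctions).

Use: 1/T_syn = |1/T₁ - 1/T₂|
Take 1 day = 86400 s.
T₁ = 8.546 hours = 30765.6 s
T₂ = 1.407 days = 121565 s
1/T₁ = 3.25038 × 10^-5 s⁻¹
1/T₂ = 8.22607 × 10^-6 s⁻¹
|1/T₁ − 1/T₂| = 2.42778 × 10^-5 s⁻¹
T_syn = 1 / |1/T₁ − 1/T₂| = 41189.9 s ≈ 11.44 hours

Final answer: T_syn = 11.44 hours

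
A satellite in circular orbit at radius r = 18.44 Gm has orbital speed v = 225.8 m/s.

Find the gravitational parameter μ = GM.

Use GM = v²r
r = 18.44 Gm = 1.844 × 10^10 m
v = 225.8 m/s
v² = 50985.6 m²/s²
GM = v²r = 50985.6 × 1.844 × 10^10 = 9.40175 × 10^14 m³/s²
GM ≈ 9.402 × 10^14 m³/s²

Final answer: GM = 9.402 × 10^14 m³/s²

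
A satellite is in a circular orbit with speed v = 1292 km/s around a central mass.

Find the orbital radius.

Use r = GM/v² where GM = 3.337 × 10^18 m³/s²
v = 1292 km/s = 1.292 × 10^6 m/s
GM = 3.337 × 10^18 m³/s²
v² = 1.66926 × 10^12 m²/s²
r = GM/v² = (3.337 × 10^18) / (1.66926 × 10^12) = 1.99908 × 10^6 m ≈ 1.999 Mm

Final answer: 1.999 Mm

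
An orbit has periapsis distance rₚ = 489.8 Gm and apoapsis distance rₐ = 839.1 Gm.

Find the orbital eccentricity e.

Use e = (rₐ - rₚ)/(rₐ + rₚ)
rₚ = 489.8 Gm = 4.898 × 10^11 m
rₐ = 839.1 Gm = 8.391 × 10^11 m
rₐ − rₚ = 3.493 × 10^11 m
rₐ + rₚ = 1.3289 × 10^12 m
e = (rₐ − rₚ)/(rₐ + rₚ) = 0.262849

Final answer: e = 0.2628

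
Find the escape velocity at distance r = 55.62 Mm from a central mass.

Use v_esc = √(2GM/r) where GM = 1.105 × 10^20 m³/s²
r = 55.62 Mm = 5.562 × 10^7 m
GM = 1.105 × 10^20 m³/s²
2GM/r = 2 × (1.105 × 10^20) / (5.562 × 10^7) = 3.97339 × 10^12 m²/s²
v_esc = √(2GM/r) = 1.99334 × 10^6 m/s ≈ 1993 km/s

Final answer: 1993 km/s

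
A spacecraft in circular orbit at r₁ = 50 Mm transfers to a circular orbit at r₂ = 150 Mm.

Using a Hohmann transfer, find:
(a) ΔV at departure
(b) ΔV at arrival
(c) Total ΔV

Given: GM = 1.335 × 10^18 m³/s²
r₁ = 50 Mm = 5 × 10^7 m
r₂ = 150 Mm = 1.5 × 10^8 m
GM = 1.335 × 10^18 m³/s²
Transfer ellipse: a_t = (r₁ + r₂)/2 = 1 × 10^8 m
Circular speed at r₁: v₁ = √(GM/r₁) = 163401 m/s
Transfer speed at r₁ (periapsis): v₁ₜ = √(GM(2/r₁ − 1/a_t)) = 200125 m/s
(a) ΔV₁ = v₁ₜ − v₁ = 36723.6 m/s ≈ 36.72 km/s
Circular speed at r₂: v₂ = √(GM/r₂) = 94339.8 m/s
Transfer speed at r₂ (apoapsis): v₂ₜ = √(GM(2/r₂ − 1/a_t)) = 66708.3 m/s
(b) ΔV₂ = v₂ − v₂ₜ = 27631.5 m/s ≈ 27.63 km/s
(c) ΔV_total = ΔV₁ + ΔV₂ = 64355.1 m/s ≈ 64.36 km/s

Final answer:
(a) ΔV₁ = 36.72 km/s
(b) ΔV₂ = 27.63 km/s
(c) ΔV_total = 64.36 km/s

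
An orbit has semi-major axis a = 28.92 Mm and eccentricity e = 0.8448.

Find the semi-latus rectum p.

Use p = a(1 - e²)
a = 28.92 Mm = 2.892 × 10^7 m
e = 0.8448,  e² = 0.713687,  1 − e² = 0.286313
p = a(1 − e²) = 2.892 × 10^7 m × 0.286313 = 8.28017 × 10^6 m ≈ 8.28 Mm

Final answer: p = 8.28 Mm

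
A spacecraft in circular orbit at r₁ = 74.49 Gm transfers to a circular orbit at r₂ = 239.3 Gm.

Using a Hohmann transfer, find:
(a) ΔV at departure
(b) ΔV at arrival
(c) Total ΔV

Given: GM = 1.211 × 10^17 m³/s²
r₁ = 74.49 Gm = 7.449 × 10^10 m
r₂ = 239.3 Gm = 2.393 × 10^11 m
GM = 1.211 × 10^17 m³/s²
Transfer ellipse: a_t = (r₁ + r₂)/2 = 1.56895 × 10^11 m
Circular speed at r₁: v₁ = √(GM/r₁) = 1275.04 m/s
Transfer speed at r₁ (periapsis): v₁ₜ = √(GM(2/r₁ − 1/a_t)) = 1574.67 m/s
(a) ΔV₁ = v₁ₜ − v₁ = 299.633 m/s ≈ 299.6 m/s
Circular speed at r₂: v₂ = √(GM/r₂) = 711.378 m/s
Transfer speed at r₂ (apoapsis): v₂ₜ = √(GM(2/r₂ − 1/a_t)) = 490.168 m/s
(b) ΔV₂ = v₂ − v₂ₜ = 221.21 m/s ≈ 221.2 m/s
(c) ΔV_total = ΔV₁ + ΔV₂ = 520.844 m/s ≈ 520.8 m/s

Final answer:
(a) ΔV₁ = 299.6 m/s
(b) ΔV₂ = 221.2 m/s
(c) ΔV_total = 520.8 m/s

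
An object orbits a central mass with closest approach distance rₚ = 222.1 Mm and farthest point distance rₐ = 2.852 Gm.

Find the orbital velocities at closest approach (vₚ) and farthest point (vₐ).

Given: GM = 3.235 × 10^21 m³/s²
rₚ = 222.1 Mm = 2.221 × 10^8 m
rₐ = 2.852 Gm = 2.852 × 10^9 m
GM = 3.235 × 10^21 m³/s²
a = (rₚ + rₐ)/2 = 1.53705 × 10^9 m
Vis-viva: v² = GM (2/r − 1/a)
vₚ² = 3.235 × 10^21 × (9.00495 × 10^-9 − 6.50597 × 10^-10) = 2.70263 × 10^13 m²/s²
vₚ = 5.19869 × 10^6 m/s ≈ 5199 km/s
vₐ² = 3.235 × 10^21 × (7.01262 × 10^-10 − 6.50597 × 10^-10) = 1.63902 × 10^11 m²/s²
vₐ = 404849 m/s ≈ 404.8 km/s

Final answer: vₚ = 5199 km/s, vₐ = 404.8 km/s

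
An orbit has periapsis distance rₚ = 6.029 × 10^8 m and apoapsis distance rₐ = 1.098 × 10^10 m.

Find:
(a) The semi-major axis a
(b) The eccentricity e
rₚ = 6.029 × 10^8 m
rₐ = 1.098 × 10^10 m
(a) a = (rₚ + rₐ)/2 = 5.79145 × 10^9 m ≈ 5.791 × 10^9 m
(b) e = (rₐ − rₚ)/(rₐ + rₚ) = (1.03771 × 10^10) / (1.15829 × 10^10) = 0.895898

Final answer:
(a) a = 5.791 × 10^9 m
(b) e = 0.8959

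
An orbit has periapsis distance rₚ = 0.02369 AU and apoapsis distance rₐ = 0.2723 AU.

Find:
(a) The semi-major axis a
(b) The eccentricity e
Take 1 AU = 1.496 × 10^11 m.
rₚ = 0.02369 AU = 3.54402 × 10^9 m
rₐ = 0.2723 AU = 4.07361 × 10^10 m
(a) a = (rₚ + rₐ)/2 = 2.21401 × 10^10 m ≈ 0.148 AU
(b) e = (rₐ − rₚ)/(rₐ + rₚ) = (3.71921 × 10^10) / (4.42801 × 10^10) = 0.839927

Final answer:
(a) a = 0.148 AU
(b) e = 0.8399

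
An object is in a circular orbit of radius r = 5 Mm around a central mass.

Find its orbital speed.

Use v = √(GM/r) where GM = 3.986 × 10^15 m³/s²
r = 5 Mm = 5 × 10^6 m
GM = 3.986 × 10^15 m³/s²
GM/r = (3.986 × 10^15) / (5 × 10^6) = 7.972 × 10^8 m²/s²
v = √(GM/r) = 28234.7 m/s ≈ 28.23 km/s

Final answer: 28.23 km/s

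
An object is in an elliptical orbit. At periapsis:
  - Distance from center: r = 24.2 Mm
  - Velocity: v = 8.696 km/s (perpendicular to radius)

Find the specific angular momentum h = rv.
r = 24.2 Mm = 2.42 × 10^7 m
v = 8.696 km/s = 8696 m/s
h = rv = 2.42 × 10^7 × 8696 = 2.10443 × 10^11 m²/s ≈ 2.104 × 10^11 m²/s

Final answer: h = 2.104 × 10^11 m²/s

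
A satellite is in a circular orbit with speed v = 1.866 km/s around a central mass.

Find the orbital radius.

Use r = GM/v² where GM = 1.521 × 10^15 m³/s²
v = 1.866 km/s = 1866 m/s
GM = 1.521 × 10^15 m³/s²
v² = 3.48196 × 10^6 m²/s²
r = GM/v² = (1.521 × 10^15) / (3.48196 × 10^6) = 4.36823 × 10^8 m ≈ 4.368 × 10^8 m

Final answer: 4.368 × 10^8 m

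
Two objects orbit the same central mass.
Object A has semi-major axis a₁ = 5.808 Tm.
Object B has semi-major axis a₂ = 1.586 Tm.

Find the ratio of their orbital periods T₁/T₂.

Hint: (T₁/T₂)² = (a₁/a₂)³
a₁ = 5.808 Tm = 5.808 × 10^12 m
a₂ = 1.586 Tm = 1.586 × 10^12 m
a₁/a₂ = 3.66204
T₁/T₂ = (a₁/a₂)^(3/2) = (3.66204)^1.5 = 7.00786

Final answer: T₁/T₂ = 7.008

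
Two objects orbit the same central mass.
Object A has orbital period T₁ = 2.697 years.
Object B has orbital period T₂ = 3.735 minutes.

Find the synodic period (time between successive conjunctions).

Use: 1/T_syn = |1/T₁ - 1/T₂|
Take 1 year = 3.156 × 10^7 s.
T₁ = 2.697 years = 8.51173 × 10^7 s
T₂ = 3.735 minutes = 224.1 s
1/T₁ = 1.17485 × 10^-8 s⁻¹
1/T₂ = 0.00446229 s⁻¹
|1/T₁ − 1/T₂| = 0.00446228 s⁻¹
T_syn = 1 / |1/T₁ − 1/T₂| = 224.101 s ≈ 3.735 minutes

Final answer: T_syn = 3.735 minutes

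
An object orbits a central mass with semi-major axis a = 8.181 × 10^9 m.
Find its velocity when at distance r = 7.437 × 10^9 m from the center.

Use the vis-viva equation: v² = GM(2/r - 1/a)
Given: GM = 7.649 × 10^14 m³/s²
a = 8.181 × 10^9 m
r = 7.437 × 10^9 m
GM = 7.649 × 10^14 m³/s²
2/r − 1/a = 2.68926 × 10^-10 − 1.22234 × 10^-10 = 1.46691 × 10^-10 m⁻¹
v² = GM (2/r − 1/a) = 112204 m²/s²
v = 334.969 m/s ≈ 335 m/s

Final answer: 335 m/s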